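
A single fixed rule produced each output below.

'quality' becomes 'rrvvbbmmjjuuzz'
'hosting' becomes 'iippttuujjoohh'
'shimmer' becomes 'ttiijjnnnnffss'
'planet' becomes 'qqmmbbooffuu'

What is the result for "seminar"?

ttffnnjjoobbss

What's happening: shift every letter 1 place forward in the alphabet (wrapping around), then double every character.
For "seminar", step one produces "tfnjobs"; step two turns that into "ttffnnjjoobbss".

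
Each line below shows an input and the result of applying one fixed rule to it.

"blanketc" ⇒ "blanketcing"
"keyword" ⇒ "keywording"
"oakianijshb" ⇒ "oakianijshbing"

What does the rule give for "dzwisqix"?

dzwisqixing

The transformation: append "ing".
Applying that to "dzwisqix" gives "dzwisqixing".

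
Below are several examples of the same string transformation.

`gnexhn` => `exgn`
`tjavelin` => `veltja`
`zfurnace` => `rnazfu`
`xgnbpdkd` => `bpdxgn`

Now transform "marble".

rbma

The pattern: delete the last 2 characters, then swap the front and back halves of the string.
Applying both steps to "marble": "marb", then "rbma".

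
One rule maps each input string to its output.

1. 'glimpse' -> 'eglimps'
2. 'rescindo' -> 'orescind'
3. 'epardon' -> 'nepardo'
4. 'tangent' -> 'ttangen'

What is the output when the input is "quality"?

yqualit

Rule — move the last character to the front.
So "quality" becomes "yqualit".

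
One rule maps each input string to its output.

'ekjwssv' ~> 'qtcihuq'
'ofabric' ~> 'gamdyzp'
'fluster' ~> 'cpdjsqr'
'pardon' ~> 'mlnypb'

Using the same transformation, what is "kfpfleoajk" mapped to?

Each output is the input with this applied: move the last 2 characters to the front (rotate right by 2), then shift every letter 2 places backward in the alphabet (wrapping around).
So "kfpfleoajk" becomes "hiidndjcmy".
(Check on "ekjwssv": → "svekjws" → "qtcihuq" ✓)

hiidndjcmy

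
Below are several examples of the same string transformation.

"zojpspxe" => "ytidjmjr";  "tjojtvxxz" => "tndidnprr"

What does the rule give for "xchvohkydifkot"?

The transformation: shift every letter 6 places backward in the alphabet (wrapping around), then move the last character to the front.
For "xchvohkydifkot", step one produces "rwbpibesxczein"; step two turns that into "nrwbpibesxczei".

nrwbpibesxczei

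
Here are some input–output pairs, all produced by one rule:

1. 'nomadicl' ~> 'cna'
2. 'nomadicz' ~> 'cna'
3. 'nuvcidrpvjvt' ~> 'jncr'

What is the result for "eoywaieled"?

The pattern: keep one character in every 3, starting at position 1 (positions 1st, 4th, 7th, ...), then move the last character to the front.
On "eoywaieled": the first step gives "ewed", and the second then gives "dewe".
(Check on "nuvcidrpvjvt": → "ncrj" → "jncr" ✓)

dewe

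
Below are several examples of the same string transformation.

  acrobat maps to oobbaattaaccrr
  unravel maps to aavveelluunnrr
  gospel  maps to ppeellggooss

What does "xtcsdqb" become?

Rule — move the first 3 characters to the end (rotate left by 3), then double every character.
Applying that to "xtcsdqb" gives "ssddqqbbxxttcc".
(Check on "gospel": → "pelgos" → "ppeellggooss" ✓)

ssddqqbbxxttcc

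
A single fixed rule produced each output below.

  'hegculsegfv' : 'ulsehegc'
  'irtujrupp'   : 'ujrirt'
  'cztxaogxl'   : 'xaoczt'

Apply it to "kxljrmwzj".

jrmkxl

The pattern: delete the last 3 characters, then swap the front and back halves of the string.
On "kxljrmwzj" that produces "jrmkxl".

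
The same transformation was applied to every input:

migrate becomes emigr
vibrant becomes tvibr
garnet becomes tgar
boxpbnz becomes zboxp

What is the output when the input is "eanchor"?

reanc

The pattern: move the last 3 characters to the front (rotate right by 3), then delete the first 2 characters.
Working it through for "eanchor": intermediate "horeanc", final "reanc".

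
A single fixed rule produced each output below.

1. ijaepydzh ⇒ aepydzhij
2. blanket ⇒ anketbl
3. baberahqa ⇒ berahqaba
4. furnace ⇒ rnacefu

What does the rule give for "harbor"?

The transformation: move the first 2 characters to the end (rotate left by 2).
Doing the same to "harbor": "rborha".

rborha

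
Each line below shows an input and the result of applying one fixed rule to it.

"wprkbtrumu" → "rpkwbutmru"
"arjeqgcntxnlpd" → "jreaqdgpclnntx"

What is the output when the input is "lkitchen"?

The pattern: move the first 2 characters to the end (rotate left by 2), then take characters alternately from the front and the back (1st, last, 2nd, 2nd-last, ...).
On "lkitchen": the first step gives "itchenlk", and the second then gives "iktlcnhe".

iktlcnhe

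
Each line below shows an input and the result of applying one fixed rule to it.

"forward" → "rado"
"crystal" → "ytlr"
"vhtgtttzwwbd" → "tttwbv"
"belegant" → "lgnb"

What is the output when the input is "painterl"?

The pattern: move the first 2 characters to the end (rotate left by 2), then keep every other character starting from the first (positions 1st, 3rd, 5th, ...).
Working it through for "painterl": intermediate "interlpa", final "itrp".

itrp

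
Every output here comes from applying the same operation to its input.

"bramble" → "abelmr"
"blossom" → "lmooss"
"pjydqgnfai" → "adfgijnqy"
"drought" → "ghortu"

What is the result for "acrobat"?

abcort

What's happening: delete the first character, then sort the characters into alphabetical order.
For "acrobat", step one produces "crobat"; step two turns that into "abcort".
(Check on "pjydqgnfai": → "jydqgnfai" → "adfgijnqy" ✓)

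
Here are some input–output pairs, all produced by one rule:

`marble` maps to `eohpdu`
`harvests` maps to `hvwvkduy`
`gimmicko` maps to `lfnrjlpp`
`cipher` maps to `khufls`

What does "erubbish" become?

elvkhuxe

Rule — swap the front and back halves of the string, then shift every letter 3 places forward in the alphabet (wrapping around).
Applying both steps to "erubbish": "bisherub", then "elvkhuxe".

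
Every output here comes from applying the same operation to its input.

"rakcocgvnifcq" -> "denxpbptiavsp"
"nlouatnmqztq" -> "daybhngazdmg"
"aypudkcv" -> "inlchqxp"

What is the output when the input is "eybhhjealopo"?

The transformation: shift every letter 13 places forward in the alphabet (wrapping around) — i.e. ROT13, then move the last character to the front.
On "eybhhjealopo": the first step gives "rlouuwrnybcb", and the second then gives "brlouuwrnybc".

brlouuwrnybc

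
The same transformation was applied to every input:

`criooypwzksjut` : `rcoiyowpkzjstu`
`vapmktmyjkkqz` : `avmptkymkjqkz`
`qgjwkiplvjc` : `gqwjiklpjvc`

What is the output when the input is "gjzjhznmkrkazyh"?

jgjzzhmnrkakyzh

The pattern: swap each adjacent pair of characters (1↔2, 3↔4, ...).
For "gjzjhznmkrkazyh" the result is "jgjzzhmnrkakyzh".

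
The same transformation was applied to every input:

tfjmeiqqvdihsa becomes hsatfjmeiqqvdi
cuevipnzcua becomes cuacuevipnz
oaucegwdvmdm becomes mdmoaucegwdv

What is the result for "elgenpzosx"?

Each output is the input with this applied: move the last 3 characters to the front (rotate right by 3).
So "elgenpzosx" becomes "osxelgenpz".

osxelgenpz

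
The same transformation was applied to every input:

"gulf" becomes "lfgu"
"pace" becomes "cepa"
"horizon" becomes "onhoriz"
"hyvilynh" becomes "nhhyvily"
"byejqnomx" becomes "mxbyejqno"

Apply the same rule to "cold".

What's happening: move the last 2 characters to the front (rotate right by 2).
On "cold" that produces "ldco".

ldco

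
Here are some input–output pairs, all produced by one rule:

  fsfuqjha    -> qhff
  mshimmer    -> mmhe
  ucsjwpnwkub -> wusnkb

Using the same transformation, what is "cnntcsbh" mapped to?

The rule is to keep every other character starting from the first (positions 1st, 3rd, 5th, ...), then sort the characters into reverse alphabetical order.
"cnntcsbh" → "cncb" → "nccb".

nccb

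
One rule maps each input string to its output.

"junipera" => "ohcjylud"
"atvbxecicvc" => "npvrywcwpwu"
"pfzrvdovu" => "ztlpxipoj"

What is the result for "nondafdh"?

ihxuzxbh

Looking at the pairs, the operation is to move the first character to the end, then shift every letter 6 places backward in the alphabet (wrapping around).
On "nondafdh": the first step gives "ondafdhn", and the second then gives "ihxuzxbh".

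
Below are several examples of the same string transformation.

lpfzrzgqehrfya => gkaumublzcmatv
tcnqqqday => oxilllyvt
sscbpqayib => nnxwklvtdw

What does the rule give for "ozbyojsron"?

juwtjenmji

Looking at the pairs, the operation is to shift every letter 5 places backward in the alphabet (wrapping around).
"ozbyojsron" → "juwtjenmji".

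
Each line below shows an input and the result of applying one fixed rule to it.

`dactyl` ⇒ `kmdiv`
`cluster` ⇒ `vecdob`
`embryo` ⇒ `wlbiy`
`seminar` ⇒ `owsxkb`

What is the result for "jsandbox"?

Each output is the input with this applied: delete the first character, then shift every letter 10 places forward in the alphabet (wrapping around).
"jsandbox" → "sandbox" → "ckxnlyh".
(Check on "cluster": → "luster" → "vecdob" ✓)

ckxnlyh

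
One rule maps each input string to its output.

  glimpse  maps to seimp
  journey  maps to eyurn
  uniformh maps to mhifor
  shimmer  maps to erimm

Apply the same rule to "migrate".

tegra

The transformation: delete the first 2 characters, then move the last 2 characters to the front (rotate right by 2).
Applying both steps to "migrate": "grate", then "tegra".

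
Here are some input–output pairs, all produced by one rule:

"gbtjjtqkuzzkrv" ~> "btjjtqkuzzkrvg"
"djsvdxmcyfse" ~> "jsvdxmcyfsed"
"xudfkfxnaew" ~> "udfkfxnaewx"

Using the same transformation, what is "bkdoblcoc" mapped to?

kdoblcocb

What's happening: move the first character to the end.
On "bkdoblcoc" that produces "kdoblcocb".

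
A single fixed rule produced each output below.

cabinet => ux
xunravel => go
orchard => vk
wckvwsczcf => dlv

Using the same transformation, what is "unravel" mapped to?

kx

The transformation: shift every letter 7 places backward in the alphabet (wrapping around), then keep one character in every 3, starting at position 3 (positions 3rd, 6th, 9th, ...).
For "unravel", step one produces "ngktoxe"; step two turns that into "kx".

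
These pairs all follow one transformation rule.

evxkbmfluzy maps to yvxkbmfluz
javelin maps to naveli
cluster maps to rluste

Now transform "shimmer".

Each output is the input with this applied: swap the first and last characters, then delete the last character.
For "shimmer", step one produces "rhimmes"; step two turns that into "rhimme".

rhimme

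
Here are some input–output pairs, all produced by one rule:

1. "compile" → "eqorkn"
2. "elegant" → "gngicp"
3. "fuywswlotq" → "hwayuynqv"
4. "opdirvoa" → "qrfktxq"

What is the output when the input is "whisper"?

In each case the input is transformed by: shift every letter 2 places forward in the alphabet (wrapping around), then delete the last character.
For "whisper", step one produces "yjkurgt"; step two turns that into "yjkurg".

yjkurg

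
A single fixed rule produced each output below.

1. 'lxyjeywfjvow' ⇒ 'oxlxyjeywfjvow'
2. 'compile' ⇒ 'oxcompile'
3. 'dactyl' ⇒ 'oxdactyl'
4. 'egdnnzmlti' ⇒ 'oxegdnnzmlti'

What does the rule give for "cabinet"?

What's happening: prepend "ox".
For "cabinet" the result is "oxcabinet".

oxcabinet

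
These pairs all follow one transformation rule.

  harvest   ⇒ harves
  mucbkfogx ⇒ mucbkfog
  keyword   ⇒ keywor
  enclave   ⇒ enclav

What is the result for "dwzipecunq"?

In each case the input is transformed by: delete the last character.
Doing the same to "dwzipecunq": "dwzipecun".

dwzipecun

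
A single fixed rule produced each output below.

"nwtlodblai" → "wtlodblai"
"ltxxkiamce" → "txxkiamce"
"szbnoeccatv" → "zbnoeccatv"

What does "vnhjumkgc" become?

nhjumkgc

In each case the input is transformed by: delete the first character.
For "vnhjumkgc" the result is "nhjumkgc".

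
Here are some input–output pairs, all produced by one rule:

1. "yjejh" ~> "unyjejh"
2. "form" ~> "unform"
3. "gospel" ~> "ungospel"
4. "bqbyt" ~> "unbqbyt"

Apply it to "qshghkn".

unqshghkn

In each case the input is transformed by: prepend "un".
For "qshghkn" the result is "unqshghkn".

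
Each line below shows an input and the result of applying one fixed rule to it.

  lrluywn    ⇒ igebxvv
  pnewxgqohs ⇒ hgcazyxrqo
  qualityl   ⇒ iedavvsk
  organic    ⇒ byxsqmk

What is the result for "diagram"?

The pattern: sort the characters into reverse alphabetical order, then shift every letter 10 places forward in the alphabet (wrapping around).
For "diagram", step one produces "rmigdaa"; step two turns that into "bwsqnkk".
(Check on "pnewxgqohs": → "xwsqponhge" → "hgcazyxrqo" ✓)

bwsqnkk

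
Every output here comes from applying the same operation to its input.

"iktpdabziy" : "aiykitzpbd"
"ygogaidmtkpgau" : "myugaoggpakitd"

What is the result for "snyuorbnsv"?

rsvnsynubo

The rule is to take characters alternately from the front and the back (1st, last, 2nd, 2nd-last, ...), then move the last character to the front.
"snyuorbnsv" → "rsvnsynubo".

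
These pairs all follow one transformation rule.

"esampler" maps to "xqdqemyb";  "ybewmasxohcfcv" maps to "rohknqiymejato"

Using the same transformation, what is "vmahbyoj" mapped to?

kavhymtn

Looking at the pairs, the operation is to shift every letter 12 places forward in the alphabet (wrapping around), then move the last 3 characters to the front (rotate right by 3).
Working it through for "vmahbyoj": intermediate "hymtnkav", final "kavhymtn".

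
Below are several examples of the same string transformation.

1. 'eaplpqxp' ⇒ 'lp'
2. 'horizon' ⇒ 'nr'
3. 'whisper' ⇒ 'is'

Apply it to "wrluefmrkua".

fmu

In each case the input is transformed by: sort the characters into alphabetical order, then keep one character in every 3, starting at position 3 (positions 3rd, 6th, 9th, ...).
Working it through for "wrluefmrkua": intermediate "aefklmrruuw", final "fmu".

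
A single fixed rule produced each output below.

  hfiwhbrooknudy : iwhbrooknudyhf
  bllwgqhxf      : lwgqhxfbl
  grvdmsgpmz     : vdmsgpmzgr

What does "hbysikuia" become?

The pattern: move the first 2 characters to the end (rotate left by 2).
"hbysikuia" → "ysikuiahb".

ysikuiahb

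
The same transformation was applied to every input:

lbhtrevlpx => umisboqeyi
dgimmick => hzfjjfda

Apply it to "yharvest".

qpbsoxev

Each output is the input with this applied: reverse the string, then shift every letter 3 places backward in the alphabet (wrapping around).
Doing the same to "yharvest": "qpbsoxev".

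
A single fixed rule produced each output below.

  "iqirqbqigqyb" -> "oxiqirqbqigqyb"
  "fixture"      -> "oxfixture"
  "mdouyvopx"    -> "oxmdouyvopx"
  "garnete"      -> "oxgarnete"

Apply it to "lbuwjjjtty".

The pattern: prepend "ox".
For "lbuwjjjtty" the result is "oxlbuwjjjtty".

oxlbuwjjjtty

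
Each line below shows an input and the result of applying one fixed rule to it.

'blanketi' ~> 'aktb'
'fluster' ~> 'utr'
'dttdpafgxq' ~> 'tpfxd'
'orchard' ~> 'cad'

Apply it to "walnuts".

Each output is the input with this applied: move the first character to the end, then keep every other character starting from the second (positions 2nd, 4th, 6th, ...).
Applying both steps to "walnuts": "alnutsw", then "lus".

lus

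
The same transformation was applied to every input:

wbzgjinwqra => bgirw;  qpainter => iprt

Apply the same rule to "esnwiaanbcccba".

In each case the input is transformed by: keep every other character starting from the second (positions 2nd, 4th, 6th, ...), then sort the characters into alphabetical order.
Starting from "esnwiaanbcccba": after the first operation, "swancca"; after the second, "aaccnsw".

aaccnsw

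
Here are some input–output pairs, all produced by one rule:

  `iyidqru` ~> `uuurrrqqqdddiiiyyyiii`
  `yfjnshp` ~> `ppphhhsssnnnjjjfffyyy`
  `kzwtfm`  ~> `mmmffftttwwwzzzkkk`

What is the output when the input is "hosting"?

Each output is the input with this applied: repeat every character 3 times, then reverse the string.
Working it through for "hosting": intermediate "hhhooossstttiiinnnggg", final "gggnnniiitttsssooohhh".

gggnnniiitttsssooohhh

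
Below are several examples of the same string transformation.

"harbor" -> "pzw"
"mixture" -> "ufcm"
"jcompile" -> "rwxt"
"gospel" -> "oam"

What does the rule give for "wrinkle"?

eqsm

Each output is the input with this applied: shift every letter 8 places forward in the alphabet (wrapping around), then keep every other character starting from the first (positions 1st, 3rd, 5th, ...).
Applying both steps to "wrinkle": "ezqvstm", then "eqsm".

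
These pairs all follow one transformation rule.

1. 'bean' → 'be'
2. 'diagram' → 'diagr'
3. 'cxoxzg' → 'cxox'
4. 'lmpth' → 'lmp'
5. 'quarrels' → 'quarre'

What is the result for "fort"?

fo

The transformation: delete the last 2 characters.
On "fort" that produces "fo".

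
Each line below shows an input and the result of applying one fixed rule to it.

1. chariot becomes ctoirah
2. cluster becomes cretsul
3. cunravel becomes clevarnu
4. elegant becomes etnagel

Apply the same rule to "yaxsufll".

yllfusxa

In each case the input is transformed by: reverse the string, then move the last character to the front.
Working it through for "yaxsufll": intermediate "llfusxay", final "yllfusxa".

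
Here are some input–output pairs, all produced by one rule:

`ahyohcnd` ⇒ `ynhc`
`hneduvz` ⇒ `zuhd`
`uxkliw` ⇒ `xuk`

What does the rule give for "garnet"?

Rule — sort the characters into reverse alphabetical order, then keep every other character starting from the first (positions 1st, 3rd, 5th, ...).
So "garnet" becomes "tne".

tne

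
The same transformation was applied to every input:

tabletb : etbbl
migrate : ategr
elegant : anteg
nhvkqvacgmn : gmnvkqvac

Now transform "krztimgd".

mgdzti

Rule — delete the first 2 characters, then move the last 3 characters to the front (rotate right by 3).
Starting from "krztimgd": after the first operation, "ztimgd"; after the second, "mgdzti".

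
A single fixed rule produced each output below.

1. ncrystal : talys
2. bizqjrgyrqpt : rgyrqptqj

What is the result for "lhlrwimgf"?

imgfrw

The rule is to delete the first 3 characters, then move the first 2 characters to the end (rotate left by 2).
For "lhlrwimgf", step one produces "rwimgf"; step two turns that into "imgfrw".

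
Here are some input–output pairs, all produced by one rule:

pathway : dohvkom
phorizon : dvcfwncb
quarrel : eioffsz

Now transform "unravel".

The rule is to shift every letter 12 places backward in the alphabet (wrapping around).
So "unravel" becomes "ibfojsz".

ibfojsz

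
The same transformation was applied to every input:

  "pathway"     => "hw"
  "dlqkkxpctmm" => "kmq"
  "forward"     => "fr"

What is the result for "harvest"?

ht

What's happening: sort the characters into alphabetical order, then keep one character in every 3, starting at position 3 (positions 3rd, 6th, 9th, ...).
"harvest" → "aehrstv" → "ht".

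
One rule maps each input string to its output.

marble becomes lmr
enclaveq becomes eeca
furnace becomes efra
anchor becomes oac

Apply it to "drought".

Rule — keep every other character starting from the first (positions 1st, 3rd, 5th, ...), then move the last character to the front.
Applying both steps to "drought": "dogt", then "tdog".

tdog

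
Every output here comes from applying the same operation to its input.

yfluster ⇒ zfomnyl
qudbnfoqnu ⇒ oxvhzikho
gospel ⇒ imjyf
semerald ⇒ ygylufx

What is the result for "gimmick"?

Looking at the pairs, the operation is to delete the first character, then shift every letter 6 places backward in the alphabet (wrapping around).
On "gimmick" that produces "cggcwe".

cggcwe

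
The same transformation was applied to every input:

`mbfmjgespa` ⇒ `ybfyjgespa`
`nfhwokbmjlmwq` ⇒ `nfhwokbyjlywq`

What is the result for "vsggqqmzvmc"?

vsggqqyzvyc

Rule — replace every "m" with "y".
So "vsggqqmzvmc" becomes "vsggqqyzvyc".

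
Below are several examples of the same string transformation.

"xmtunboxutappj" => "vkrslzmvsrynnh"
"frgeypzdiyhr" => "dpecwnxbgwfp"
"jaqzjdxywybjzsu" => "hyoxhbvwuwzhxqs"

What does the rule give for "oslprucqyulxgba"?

mqjnpsaowsjvezy

In each case the input is transformed by: shift every letter 2 places backward in the alphabet (wrapping around).
So "oslprucqyulxgba" becomes "mqjnpsaowsjvezy".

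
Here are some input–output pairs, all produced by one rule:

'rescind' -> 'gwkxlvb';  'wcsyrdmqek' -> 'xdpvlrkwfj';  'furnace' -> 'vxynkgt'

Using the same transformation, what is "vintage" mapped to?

The pattern: shift every letter 7 places backward in the alphabet (wrapping around), then move the last 2 characters to the front (rotate right by 2).
On "vintage" that produces "zxobgmt".

zxobgmt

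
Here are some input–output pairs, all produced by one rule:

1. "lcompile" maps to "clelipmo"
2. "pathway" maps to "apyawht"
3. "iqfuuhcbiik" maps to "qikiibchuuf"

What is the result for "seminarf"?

What's happening: move the first 2 characters to the end (rotate left by 2), then reverse the string.
"seminarf" → "minarfse" → "esfranim".

esfranim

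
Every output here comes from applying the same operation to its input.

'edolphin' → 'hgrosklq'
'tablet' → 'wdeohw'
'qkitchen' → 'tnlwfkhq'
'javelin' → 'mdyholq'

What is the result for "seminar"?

The pattern: shift every letter 3 places forward in the alphabet (wrapping around).
Applying that to "seminar" gives "vhplqdu".

vhplqdu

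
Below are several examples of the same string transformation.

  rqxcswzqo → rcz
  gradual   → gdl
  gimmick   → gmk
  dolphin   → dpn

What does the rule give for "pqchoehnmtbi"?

phht

Looking at the pairs, the operation is to keep one character in every 3, starting at position 1 (positions 1st, 4th, 7th, ...).
Applying that to "pqchoehnmtbi" gives "phht".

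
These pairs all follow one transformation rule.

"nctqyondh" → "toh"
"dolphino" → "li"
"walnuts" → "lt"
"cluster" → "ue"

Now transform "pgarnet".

ae

In each case the input is transformed by: keep one character in every 3, starting at position 3 (positions 3rd, 6th, 9th, ...).
Doing the same to "pgarnet": "ae".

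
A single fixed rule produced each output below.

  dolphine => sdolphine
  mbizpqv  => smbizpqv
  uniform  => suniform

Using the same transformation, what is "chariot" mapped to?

schariot

The pattern: prepend "s".
On "chariot" that produces "schariot".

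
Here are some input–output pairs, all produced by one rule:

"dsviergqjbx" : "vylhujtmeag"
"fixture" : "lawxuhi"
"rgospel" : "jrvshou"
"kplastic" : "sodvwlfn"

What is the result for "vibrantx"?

Each output is the input with this applied: shift every letter 3 places forward in the alphabet (wrapping around), then move the first character to the end.
Working it through for "vibrantx": intermediate "yleudqwa", final "leudqway".

leudqway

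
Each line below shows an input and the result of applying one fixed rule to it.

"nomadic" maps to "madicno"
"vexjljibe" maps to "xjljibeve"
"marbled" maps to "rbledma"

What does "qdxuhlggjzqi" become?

xuhlggjzqiqd

Rule — move the first 2 characters to the end (rotate left by 2).
"qdxuhlggjzqi" → "xuhlggjzqiqd".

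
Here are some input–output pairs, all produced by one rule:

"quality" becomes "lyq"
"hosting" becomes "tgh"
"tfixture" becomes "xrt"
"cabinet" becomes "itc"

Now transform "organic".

What's happening: keep one character in every 3, starting at position 1 (positions 1st, 4th, 7th, ...), then move the first character to the end.
"organic" → "aco".

aco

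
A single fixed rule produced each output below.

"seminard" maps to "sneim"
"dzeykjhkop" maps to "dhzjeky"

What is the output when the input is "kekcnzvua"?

The transformation: delete the last 3 characters, then take characters alternately from the front and the back (1st, last, 2nd, 2nd-last, ...).
Starting from "kekcnzvua": after the first operation, "kekcnz"; after the second, "kzenkc".

kzenkc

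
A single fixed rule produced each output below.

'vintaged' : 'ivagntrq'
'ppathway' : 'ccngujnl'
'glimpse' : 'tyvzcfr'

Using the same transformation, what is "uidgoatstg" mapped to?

hvqtbngfgt

In each case the input is transformed by: shift every letter 13 places forward in the alphabet (wrapping around) — i.e. ROT13.
So "uidgoatstg" becomes "hvqtbngfgt".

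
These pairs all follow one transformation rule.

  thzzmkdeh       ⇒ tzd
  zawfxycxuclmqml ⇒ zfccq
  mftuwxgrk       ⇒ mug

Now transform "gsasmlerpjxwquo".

The transformation: keep one character in every 3, starting at position 1 (positions 1st, 4th, 7th, ...).
"gsasmlerpjxwquo" → "gsejq".

gsejq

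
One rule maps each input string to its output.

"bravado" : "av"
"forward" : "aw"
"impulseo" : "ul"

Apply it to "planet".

an

The transformation: take characters alternately from the front and the back (1st, last, 2nd, 2nd-last, ...), then keep only the last 2 characters.
"planet" → "ptlean" → "an".
(Check on "impulseo": → "iomepsul" → "ul" ✓)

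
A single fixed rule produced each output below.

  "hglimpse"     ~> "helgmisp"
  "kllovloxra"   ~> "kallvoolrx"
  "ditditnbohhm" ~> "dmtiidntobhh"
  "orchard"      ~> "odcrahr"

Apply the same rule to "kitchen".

kntihce

What's happening: move the last character to the front, then swap each adjacent pair of characters (1↔2, 3↔4, ...).
Applying both steps to "kitchen": "nkitche", then "kntihce".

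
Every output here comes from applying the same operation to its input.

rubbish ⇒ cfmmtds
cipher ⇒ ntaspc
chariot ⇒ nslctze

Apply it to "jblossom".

umwzddzx

In each case the input is transformed by: shift every letter 11 places forward in the alphabet (wrapping around).
On "jblossom" that produces "umwzddzx".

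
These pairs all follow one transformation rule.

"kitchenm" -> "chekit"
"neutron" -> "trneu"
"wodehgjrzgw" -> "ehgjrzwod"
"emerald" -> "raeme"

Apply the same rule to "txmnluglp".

The transformation: delete the last 2 characters, then move the first 3 characters to the end (rotate left by 3).
On "txmnluglp": the first step gives "txmnlug", and the second then gives "nlugtxm".
(Check on "neutron": → "neutr" → "trneu" ✓)

nlugtxm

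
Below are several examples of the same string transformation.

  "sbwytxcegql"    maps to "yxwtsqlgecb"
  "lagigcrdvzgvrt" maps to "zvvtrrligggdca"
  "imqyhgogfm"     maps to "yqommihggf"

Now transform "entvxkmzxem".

zxxvtnmmkee

The pattern: sort the characters into reverse alphabetical order.
Doing the same to "entvxkmzxem": "zxxvtnmmkee".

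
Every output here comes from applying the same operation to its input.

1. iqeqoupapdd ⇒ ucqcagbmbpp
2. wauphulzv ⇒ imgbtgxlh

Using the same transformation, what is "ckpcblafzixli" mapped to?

Looking at the pairs, the operation is to shift every letter 12 places forward in the alphabet (wrapping around).
On "ckpcblafzixli" that produces "owbonxmrlujxu".

owbonxmrlujxu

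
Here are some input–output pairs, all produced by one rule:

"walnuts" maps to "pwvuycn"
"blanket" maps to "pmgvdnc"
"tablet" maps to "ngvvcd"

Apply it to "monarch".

ctejoqp

In each case the input is transformed by: shift every letter 2 places forward in the alphabet (wrapping around), then move the first 3 characters to the end (rotate left by 3).
"monarch" → "oqpctej" → "ctejoqp".
(Check on "blanket": → "dncpmgv" → "pmgvdnc" ✓)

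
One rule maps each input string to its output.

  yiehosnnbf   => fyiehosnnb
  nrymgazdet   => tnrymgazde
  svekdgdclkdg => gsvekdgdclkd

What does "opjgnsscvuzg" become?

gopjgnsscvuz

The transformation: move the last character to the front.
Applying that to "opjgnsscvuzg" gives "gopjgnsscvuz".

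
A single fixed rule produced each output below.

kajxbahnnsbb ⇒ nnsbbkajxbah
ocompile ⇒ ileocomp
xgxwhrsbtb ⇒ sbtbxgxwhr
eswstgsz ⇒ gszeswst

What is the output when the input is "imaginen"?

What's happening: swap the front and back halves of the string, then move the first character to the end.
On "imaginen": the first step gives "inenimag", and the second then gives "nenimagi".
(Check on "kajxbahnnsbb": → "hnnsbbkajxba" → "nnsbbkajxbah" ✓)

nenimagi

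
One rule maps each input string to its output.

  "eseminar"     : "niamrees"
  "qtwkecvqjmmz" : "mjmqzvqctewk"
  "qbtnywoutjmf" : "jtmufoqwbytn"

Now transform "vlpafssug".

ssufgavpl

In each case the input is transformed by: move the last 3 characters to the front (rotate right by 3), then take characters alternately from the front and the back (1st, last, 2nd, 2nd-last, ...).
On "vlpafssug": the first step gives "sugvlpafs", and the second then gives "ssufgavpl".
(Check on "qtwkecvqjmmz": → "mmzqtwkecvqj" → "mjmqzvqctewk" ✓)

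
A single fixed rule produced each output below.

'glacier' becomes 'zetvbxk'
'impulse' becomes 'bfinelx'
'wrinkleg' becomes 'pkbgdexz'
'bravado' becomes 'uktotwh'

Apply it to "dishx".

Looking at the pairs, the operation is to shift every letter 7 places backward in the alphabet (wrapping around).
Doing the same to "dishx": "wblaq".

wblaq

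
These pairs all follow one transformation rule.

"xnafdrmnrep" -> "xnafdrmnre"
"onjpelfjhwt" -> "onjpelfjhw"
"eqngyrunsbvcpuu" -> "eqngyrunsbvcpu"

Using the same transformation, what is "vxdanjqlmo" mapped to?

vxdanjqlm

What's happening: delete the last character.
Applying that to "vxdanjqlmo" gives "vxdanjqlm".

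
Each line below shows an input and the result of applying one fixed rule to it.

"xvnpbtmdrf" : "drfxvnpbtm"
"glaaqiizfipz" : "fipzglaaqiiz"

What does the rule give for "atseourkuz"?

In each case the input is transformed by: swap the front and back halves of the string, then move the first 2 characters to the end (rotate left by 2).
Applying both steps to "atseourkuz": "urkuzatseo", then "kuzatseour".

kuzatseour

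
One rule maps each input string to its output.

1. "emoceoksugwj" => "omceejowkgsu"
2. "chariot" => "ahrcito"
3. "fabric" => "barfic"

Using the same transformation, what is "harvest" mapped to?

The rule is to move the first 2 characters to the end (rotate left by 2), then take characters alternately from the front and the back (1st, last, 2nd, 2nd-last, ...).
Applying both steps to "harvest": "rvestha", then "ravhets".

ravhets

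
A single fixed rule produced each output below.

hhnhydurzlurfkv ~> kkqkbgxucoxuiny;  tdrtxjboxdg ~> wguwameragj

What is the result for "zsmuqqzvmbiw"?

cvpxttcypelz

The transformation: shift every letter 3 places forward in the alphabet (wrapping around).
Applying that to "zsmuqqzvmbiw" gives "cvpxttcypelz".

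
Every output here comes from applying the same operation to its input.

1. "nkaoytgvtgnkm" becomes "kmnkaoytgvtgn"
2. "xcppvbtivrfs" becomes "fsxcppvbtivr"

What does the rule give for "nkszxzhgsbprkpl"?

Looking at the pairs, the operation is to move the last 2 characters to the front (rotate right by 2).
For "nkszxzhgsbprkpl" the result is "plnkszxzhgsbprk".

plnkszxzhgsbprk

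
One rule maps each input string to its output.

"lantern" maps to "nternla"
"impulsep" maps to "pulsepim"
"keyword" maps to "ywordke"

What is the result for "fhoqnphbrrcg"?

What's happening: move the first 2 characters to the end (rotate left by 2).
Doing the same to "fhoqnphbrrcg": "oqnphbrrcgfh".

oqnphbrrcgfh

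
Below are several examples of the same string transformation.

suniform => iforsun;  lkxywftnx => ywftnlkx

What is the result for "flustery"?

What's happening: delete the last character, then move the first 3 characters to the end (rotate left by 3).
On "flustery": the first step gives "fluster", and the second then gives "sterflu".
(Check on "lkxywftnx": → "lkxywftn" → "ywftnlkx" ✓)

sterflu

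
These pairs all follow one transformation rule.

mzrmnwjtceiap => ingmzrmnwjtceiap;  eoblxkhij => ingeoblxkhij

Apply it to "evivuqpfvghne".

ingevivuqpfvghne

Each output is the input with this applied: prepend "ing".
For "evivuqpfvghne" the result is "ingevivuqpfvghne".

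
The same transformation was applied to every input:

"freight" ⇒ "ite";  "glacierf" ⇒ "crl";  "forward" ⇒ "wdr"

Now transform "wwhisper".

iew

The pattern: move the first 3 characters to the end (rotate left by 3), then keep one character in every 3, starting at position 1 (positions 1st, 4th, 7th, ...).
On "wwhisper": the first step gives "isperwwh", and the second then gives "iew".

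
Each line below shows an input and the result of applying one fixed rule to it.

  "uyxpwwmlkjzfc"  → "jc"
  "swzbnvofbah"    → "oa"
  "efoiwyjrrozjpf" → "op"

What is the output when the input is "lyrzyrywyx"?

yx

Rule — keep one character in every 3, starting at position 1 (positions 1st, 4th, 7th, ...), then keep only the last 2 characters.
For "lyrzyrywyx", step one produces "lzyx"; step two turns that into "yx".
(Check on "swzbnvofbah": → "sboa" → "oa" ✓)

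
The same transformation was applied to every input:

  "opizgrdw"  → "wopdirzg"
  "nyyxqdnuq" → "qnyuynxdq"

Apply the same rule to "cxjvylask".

The transformation: swap the first and last characters, then take characters alternately from the front and the back (1st, last, 2nd, 2nd-last, ...).
For "cxjvylask", step one produces "kxjvylasc"; step two turns that into "kcxsjavly".

kcxsjavly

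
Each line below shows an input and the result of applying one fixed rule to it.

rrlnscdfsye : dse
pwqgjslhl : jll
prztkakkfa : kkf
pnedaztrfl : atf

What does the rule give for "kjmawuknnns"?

kns

The pattern: keep every other character starting from the first (positions 1st, 3rd, 5th, ...), then keep only the last 3 characters.
Working it through for "kjmawuknnns": intermediate "kmwkns", final "kns".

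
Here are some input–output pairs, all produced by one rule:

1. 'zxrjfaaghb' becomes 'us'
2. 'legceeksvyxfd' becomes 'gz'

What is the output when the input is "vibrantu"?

The rule is to shift every letter 5 places backward in the alphabet (wrapping around), then keep only the first 2 characters.
For "vibrantu", step one produces "qdwmviop"; step two turns that into "qd".

qd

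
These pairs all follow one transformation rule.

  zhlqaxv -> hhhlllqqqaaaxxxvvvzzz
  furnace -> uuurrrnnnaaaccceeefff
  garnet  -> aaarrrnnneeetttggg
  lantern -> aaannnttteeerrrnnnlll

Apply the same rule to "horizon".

ooorrriiizzzooonnnhhh

In each case the input is transformed by: move the first character to the end, then repeat every character 3 times.
Applying both steps to "horizon": "orizonh", then "ooorrriiizzzooonnnhhh".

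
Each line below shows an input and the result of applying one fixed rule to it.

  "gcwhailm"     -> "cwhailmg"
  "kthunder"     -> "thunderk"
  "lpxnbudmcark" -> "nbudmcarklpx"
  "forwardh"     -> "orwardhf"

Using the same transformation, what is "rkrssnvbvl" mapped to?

rssnvbvlrk

The pattern: move the last 3 characters to the front (rotate right by 3), then swap the front and back halves of the string.
"rkrssnvbvl" → "bvlrkrssnv" → "rssnvbvlrk".
(Check on "gcwhailm": → "ilmgcwha" → "cwhailmg" ✓)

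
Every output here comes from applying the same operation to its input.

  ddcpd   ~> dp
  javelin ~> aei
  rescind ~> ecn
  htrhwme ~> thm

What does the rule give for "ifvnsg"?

Each output is the input with this applied: keep every other character starting from the second (positions 2nd, 4th, 6th, ...).
"ifvnsg" → "fng".

fng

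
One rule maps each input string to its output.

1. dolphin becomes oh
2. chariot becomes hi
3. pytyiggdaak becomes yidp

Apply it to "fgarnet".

gn

In each case the input is transformed by: swap the first and last characters, then keep one character in every 3, starting at position 2 (positions 2nd, 5th, 8th, ...).
For "fgarnet", step one produces "tgarnef"; step two turns that into "gn".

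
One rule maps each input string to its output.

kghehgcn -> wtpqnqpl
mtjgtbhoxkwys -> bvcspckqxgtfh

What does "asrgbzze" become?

What's happening: move the last character to the front, then shift every letter 9 places forward in the alphabet (wrapping around).
Applying both steps to "asrgbzze": "easrgbzz", then "njbapkii".

njbapkii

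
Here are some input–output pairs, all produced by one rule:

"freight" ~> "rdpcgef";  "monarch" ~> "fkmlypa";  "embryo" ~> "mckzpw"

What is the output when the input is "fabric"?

adyzpg

The rule is to shift every letter 2 places backward in the alphabet (wrapping around), then move the last character to the front.
Applying both steps to "fabric": "dyzpga", then "adyzpg".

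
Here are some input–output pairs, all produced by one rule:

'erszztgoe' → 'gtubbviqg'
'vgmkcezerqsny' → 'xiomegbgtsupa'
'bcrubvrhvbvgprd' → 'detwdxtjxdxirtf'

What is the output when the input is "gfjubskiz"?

Looking at the pairs, the operation is to shift every letter 2 places forward in the alphabet (wrapping around).
For "gfjubskiz" the result is "ihlwdumkb".

ihlwdumkb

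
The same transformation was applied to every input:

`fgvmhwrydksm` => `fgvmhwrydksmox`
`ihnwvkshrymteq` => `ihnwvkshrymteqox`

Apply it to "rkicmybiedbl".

rkicmybiedblox

The transformation: append "ox".
Applying that to "rkicmybiedbl" gives "rkicmybiedblox".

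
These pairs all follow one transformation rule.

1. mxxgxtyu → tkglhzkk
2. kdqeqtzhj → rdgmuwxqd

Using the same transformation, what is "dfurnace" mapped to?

eanprqsh

In each case the input is transformed by: move the first 3 characters to the end (rotate left by 3), then shift every letter 13 places forward in the alphabet (wrapping around) — i.e. ROT13.
On "dfurnace": the first step gives "rnacedfu", and the second then gives "eanprqsh".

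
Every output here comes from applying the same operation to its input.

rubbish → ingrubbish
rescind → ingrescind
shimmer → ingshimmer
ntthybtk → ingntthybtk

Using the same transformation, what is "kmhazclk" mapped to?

ingkmhazclk

In each case the input is transformed by: prepend "ing".
For "kmhazclk" the result is "ingkmhazclk".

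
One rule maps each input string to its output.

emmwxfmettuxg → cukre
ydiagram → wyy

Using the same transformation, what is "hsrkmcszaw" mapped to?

fiqu

Rule — shift every letter 2 places backward in the alphabet (wrapping around), then keep one character in every 3, starting at position 1 (positions 1st, 4th, 7th, ...).
Applying both steps to "hsrkmcszaw": "fqpikaqxyu", then "fiqu".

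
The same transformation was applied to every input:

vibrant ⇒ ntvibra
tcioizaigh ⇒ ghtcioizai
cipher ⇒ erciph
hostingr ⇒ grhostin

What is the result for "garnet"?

etgarn

Each output is the input with this applied: move the last 2 characters to the front (rotate right by 2).
Applying that to "garnet" gives "etgarn".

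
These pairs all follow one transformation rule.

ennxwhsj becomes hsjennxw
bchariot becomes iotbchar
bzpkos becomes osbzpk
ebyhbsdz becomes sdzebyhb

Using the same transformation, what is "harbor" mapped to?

Each output is the input with this applied: move the first character to the end, then swap the front and back halves of the string.
Applying both steps to "harbor": "arborh", then "orharb".

orharb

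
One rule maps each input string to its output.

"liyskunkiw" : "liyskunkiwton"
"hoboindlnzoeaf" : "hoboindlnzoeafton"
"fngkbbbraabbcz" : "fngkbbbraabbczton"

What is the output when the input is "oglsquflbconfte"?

In each case the input is transformed by: append "ton".
On "oglsquflbconfte" that produces "oglsquflbconfteton".

oglsquflbconfteton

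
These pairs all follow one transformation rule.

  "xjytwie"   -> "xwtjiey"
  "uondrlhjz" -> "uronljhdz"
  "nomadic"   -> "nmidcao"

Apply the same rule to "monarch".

onmhcar

Rule — sort the characters into reverse alphabetical order, then move the first character to the end.
Applying that to "monarch" gives "onmhcar".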